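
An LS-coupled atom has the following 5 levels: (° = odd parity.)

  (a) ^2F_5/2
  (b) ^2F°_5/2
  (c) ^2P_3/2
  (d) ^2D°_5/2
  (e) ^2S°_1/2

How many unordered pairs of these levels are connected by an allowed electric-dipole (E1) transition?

4

(a)–(b): allowed.
(a)–(c): forbidden (parity, ΔL).
(a)–(d): allowed.
(a)–(e): forbidden (ΔL, ΔJ).
(b)–(c): forbidden (ΔL).
(b)–(d): forbidden (parity).
(b)–(e): forbidden (parity, ΔL, ΔJ).
(c)–(d): allowed.
(c)–(e): allowed.
(d)–(e): forbidden (parity, ΔL, ΔJ).
Allowed pairs: 4 of 10.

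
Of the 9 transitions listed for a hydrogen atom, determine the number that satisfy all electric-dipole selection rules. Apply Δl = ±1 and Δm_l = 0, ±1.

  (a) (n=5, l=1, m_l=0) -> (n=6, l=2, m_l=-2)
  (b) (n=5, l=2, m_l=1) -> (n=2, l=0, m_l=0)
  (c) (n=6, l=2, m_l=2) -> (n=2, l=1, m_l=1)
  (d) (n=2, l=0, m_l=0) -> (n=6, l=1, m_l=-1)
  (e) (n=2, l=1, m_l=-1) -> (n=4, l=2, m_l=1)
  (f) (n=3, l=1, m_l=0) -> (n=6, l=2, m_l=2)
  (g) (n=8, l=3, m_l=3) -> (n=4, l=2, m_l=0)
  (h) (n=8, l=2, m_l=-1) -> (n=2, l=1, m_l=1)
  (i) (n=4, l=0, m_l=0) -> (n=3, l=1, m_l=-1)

3

(a) forbidden — Δm_l = -2 (E1 requires Δm_l = 0, ±1)
(b) forbidden — Δl = -2 (E1 requires Δl = ±1)
(c) allowed
(d) allowed
(e) forbidden — Δm_l = +2 (E1 requires Δm_l = 0, ±1)
(f) forbidden — Δm_l = +2 (E1 requires Δm_l = 0, ±1)
(g) forbidden — Δm_l = -3 (E1 requires Δm_l = 0, ±1)
(h) forbidden — Δm_l = +2 (E1 requires Δm_l = 0, ±1)
(i) allowed
Total allowed: 3 of 9.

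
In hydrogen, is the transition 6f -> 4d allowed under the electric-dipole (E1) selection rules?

Δl = 2 − 3 = -1; the E1 rule Δl = ±1 is passes.
All E1 selection rules are satisfied.

allowed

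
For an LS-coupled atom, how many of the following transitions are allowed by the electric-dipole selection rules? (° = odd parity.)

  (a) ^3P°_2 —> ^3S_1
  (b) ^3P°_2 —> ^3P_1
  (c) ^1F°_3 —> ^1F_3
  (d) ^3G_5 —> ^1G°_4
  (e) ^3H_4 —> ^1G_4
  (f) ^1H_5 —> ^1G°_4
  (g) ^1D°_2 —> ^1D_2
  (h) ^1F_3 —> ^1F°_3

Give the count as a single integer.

6

(a) allowed
(b) allowed
(c) allowed
(d) forbidden (ΔS fails)
(e) forbidden (parity, ΔS fail)
(f) allowed
(g) allowed
(h) allowed
Total allowed: 6 of 8.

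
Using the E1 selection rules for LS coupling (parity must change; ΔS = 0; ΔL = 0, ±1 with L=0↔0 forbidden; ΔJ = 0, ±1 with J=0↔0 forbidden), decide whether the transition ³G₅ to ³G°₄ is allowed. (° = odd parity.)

Initial level: S=1, L=4, J=5, parity even. Final level: S=1, L=4, J=4, parity odd.
Parity must change: even → odd — ok.
ΔL = 0, ±1 (not L=0↔0): L: 4 → 4, ΔL = +0 — ok.
ΔJ = 0, ±1 (not J=0↔0): J: 5 → 4, ΔJ = -1 — ok.
ΔS = 0: S: 1 → 1 — ok.
All four E1 rules are satisfied.

allowed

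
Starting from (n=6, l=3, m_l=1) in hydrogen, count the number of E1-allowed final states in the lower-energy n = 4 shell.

E1 requires Δl = ±1, so l_f ∈ {2, 4}; with 0 ≤ l_f ≤ n_f−1 = 3, the allowed l_f values are {2}.
For l_f = 2: m_f ∈ {m_i−1, m_i, m_i+1} ∩ [−2, 2] = {0, 1, 2} → 3 states.
Total: 3.

3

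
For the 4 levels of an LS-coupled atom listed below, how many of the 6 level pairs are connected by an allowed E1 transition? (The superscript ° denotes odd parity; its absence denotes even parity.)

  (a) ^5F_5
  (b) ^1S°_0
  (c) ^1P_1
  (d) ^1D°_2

2

(a)–(b): forbidden (ΔS, ΔL, ΔJ).
(a)–(c): forbidden (parity, ΔS, ΔL, ΔJ).
(a)–(d): forbidden (ΔS, ΔJ).
(b)–(c): allowed.
(b)–(d): forbidden (parity, ΔL, ΔJ).
(c)–(d): allowed.
Allowed pairs: 2 of 6.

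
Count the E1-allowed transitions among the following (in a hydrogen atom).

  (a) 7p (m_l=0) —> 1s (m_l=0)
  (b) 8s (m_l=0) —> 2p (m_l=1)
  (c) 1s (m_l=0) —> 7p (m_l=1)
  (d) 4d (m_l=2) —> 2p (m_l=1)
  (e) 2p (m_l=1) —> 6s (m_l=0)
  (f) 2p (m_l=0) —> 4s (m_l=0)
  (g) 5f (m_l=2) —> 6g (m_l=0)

(a) allowed
(b) allowed
(c) allowed
(d) allowed
(e) allowed
(f) allowed
(g) forbidden — Δm_l = -2 (E1 requires Δm_l = 0, ±1)
Total allowed: 6 of 7.

6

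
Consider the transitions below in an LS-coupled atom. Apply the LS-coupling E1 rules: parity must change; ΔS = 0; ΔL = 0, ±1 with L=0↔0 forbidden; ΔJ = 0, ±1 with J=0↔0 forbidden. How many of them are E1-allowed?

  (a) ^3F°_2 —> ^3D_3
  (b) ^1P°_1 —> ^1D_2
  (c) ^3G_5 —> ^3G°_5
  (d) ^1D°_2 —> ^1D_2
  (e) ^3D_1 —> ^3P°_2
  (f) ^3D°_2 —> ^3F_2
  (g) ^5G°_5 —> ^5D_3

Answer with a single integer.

6

(a) allowed
(b) allowed
(c) allowed
(d) allowed
(e) allowed
(f) allowed
(g) forbidden (ΔL, ΔJ fail)
Total allowed: 6 of 7.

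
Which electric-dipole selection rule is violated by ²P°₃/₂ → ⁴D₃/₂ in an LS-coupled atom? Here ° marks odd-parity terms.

the ΔS = 0 rule

Reading off the term symbols: S 1/2→3/2, L 1→2, J 3/2→3/2, parity odd→even.
ΔL = 0, ±1 (not L=0↔0): L: 1 → 2, ΔL = +1 — ✓.
Parity must change: odd → even — ✓.
ΔS = 0: S: 1/2 → 3/2 — ✗.
ΔJ = 0, ±1 (not J=0↔0): J: 3/2 → 3/2, ΔJ = +0 — ✓.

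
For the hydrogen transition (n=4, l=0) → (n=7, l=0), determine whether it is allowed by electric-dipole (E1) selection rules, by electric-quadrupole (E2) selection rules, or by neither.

Δl = 0 − 0 = +0; l_i + l_f = 0.
E1 (Δl = ±1): not satisfied.
E2 (Δl = 0,±2, l_i+l_f ≥ 2): not satisfied.

neither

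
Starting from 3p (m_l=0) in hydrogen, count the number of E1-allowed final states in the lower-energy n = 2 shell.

1

E1 requires Δl = ±1, so l_f ∈ {0, 2}; with 0 ≤ l_f ≤ n_f−1 = 1, the allowed l_f values are {0}.
For l_f = 0: m_f ∈ {m_i−1, m_i, m_i+1} ∩ [−0, 0] = {0} → 1 state.
Total: 1.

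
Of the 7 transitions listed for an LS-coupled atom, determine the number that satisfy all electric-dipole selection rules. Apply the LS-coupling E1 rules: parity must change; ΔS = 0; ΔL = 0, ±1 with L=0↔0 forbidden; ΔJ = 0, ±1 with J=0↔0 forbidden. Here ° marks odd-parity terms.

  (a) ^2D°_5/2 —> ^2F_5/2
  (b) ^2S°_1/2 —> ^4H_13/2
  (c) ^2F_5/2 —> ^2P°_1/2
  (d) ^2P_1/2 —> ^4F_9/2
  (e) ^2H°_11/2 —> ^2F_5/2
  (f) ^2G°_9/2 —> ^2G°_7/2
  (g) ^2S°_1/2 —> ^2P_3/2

2

(a) allowed
(b) forbidden (ΔS, ΔL, ΔJ fail)
(c) forbidden (ΔL, ΔJ fail)
(d) forbidden (parity, ΔS, ΔL, ΔJ fail)
(e) forbidden (ΔL, ΔJ fail)
(f) forbidden (parity fails)
(g) allowed
Total allowed: 2 of 7.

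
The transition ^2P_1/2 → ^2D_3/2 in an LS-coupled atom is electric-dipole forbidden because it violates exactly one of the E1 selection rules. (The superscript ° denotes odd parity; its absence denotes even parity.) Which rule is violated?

parity

Initial level: S=1/2, L=1, J=1/2, parity even. Final level: S=1/2, L=2, J=3/2, parity even.
Parity must change: even → even — fails.
ΔS = 0: S: 1/2 → 1/2 — passes.
ΔL = 0, ±1 (not L=0↔0): L: 1 → 2, ΔL = +1 — passes.
ΔJ = 0, ±1 (not J=0↔0): J: 1/2 → 3/2, ΔJ = +1 — passes.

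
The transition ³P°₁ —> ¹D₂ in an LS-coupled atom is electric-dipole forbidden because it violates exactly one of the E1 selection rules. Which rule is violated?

ΔJ = 0, ±1 (not J=0↔0): J: 1 → 2, ΔJ = +1 — ok.
ΔS = 0: S: 1 → 0 — fails.
Parity must change: odd → even — ok.
ΔL = 0, ±1 (not L=0↔0): L: 1 → 2, ΔL = +1 — ok.

the ΔS = 0 rule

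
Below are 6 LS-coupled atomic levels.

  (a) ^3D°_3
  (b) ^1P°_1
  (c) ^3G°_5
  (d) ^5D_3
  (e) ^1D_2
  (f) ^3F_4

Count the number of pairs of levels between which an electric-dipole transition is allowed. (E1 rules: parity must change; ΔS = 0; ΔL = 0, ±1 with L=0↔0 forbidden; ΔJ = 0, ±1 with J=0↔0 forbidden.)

3

(a)–(b): forbidden (parity, ΔS, ΔJ).
(a)–(c): forbidden (parity, ΔL, ΔJ).
(a)–(d): forbidden (ΔS).
(a)–(e): forbidden (ΔS).
(a)–(f): allowed.
(b)–(c): forbidden (parity, ΔS, ΔL, ΔJ).
(b)–(d): forbidden (ΔS, ΔJ).
(b)–(e): allowed.
(b)–(f): forbidden (ΔS, ΔL, ΔJ).
(c)–(d): forbidden (ΔS, ΔL, ΔJ).
(c)–(e): forbidden (ΔS, ΔL, ΔJ).
(c)–(f): allowed.
(d)–(e): forbidden (parity, ΔS).
(d)–(f): forbidden (parity, ΔS).
(e)–(f): forbidden (parity, ΔS, ΔJ).
Allowed pairs: 3 of 15.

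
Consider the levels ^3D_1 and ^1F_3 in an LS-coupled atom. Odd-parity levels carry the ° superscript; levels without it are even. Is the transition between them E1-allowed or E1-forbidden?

Initial level: S=1, L=2, J=1, parity even. Final level: S=0, L=3, J=3, parity even.
ΔS = 0: S: 1 → 0 — fails.
Parity must change: even → even — fails.
ΔJ = 0, ±1 (not J=0↔0): J: 1 → 3, ΔJ = +2 — fails.
ΔL = 0, ±1 (not L=0↔0): L: 2 → 3, ΔL = +1 — passes.
Rule(s) violated: parity, ΔS, ΔJ.

forbidden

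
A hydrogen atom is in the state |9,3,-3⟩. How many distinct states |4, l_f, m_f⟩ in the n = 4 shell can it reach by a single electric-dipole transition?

E1 requires Δl = ±1, so l_f ∈ {2, 4}; with 0 ≤ l_f ≤ n_f−1 = 3, the allowed l_f values are {2}.
For l_f = 2: m_f ∈ {m_i−1, m_i, m_i+1} ∩ [−2, 2] = {-2} → 1 state.
Total: 1.

1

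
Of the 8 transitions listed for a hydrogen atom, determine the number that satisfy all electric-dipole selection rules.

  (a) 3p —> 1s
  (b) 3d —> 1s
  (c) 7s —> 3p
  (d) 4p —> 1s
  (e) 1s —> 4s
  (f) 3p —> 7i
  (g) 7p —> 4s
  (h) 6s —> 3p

(a) allowed
(b) forbidden — Δl = -2 (E1 requires Δl = ±1)
(c) allowed
(d) allowed
(e) forbidden — Δl = +0 (E1 requires Δl = ±1)
(f) forbidden — Δl = +5 (E1 requires Δl = ±1)
(g) allowed
(h) allowed
Total allowed: 5 of 8.

5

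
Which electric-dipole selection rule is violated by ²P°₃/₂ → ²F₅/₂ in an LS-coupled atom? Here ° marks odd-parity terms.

the ΔL = 0, ±1 rule

Parity must change: odd → even — satisfied.
ΔS = 0: S: 1/2 → 1/2 — satisfied.
ΔL = 0, ±1 (not L=0↔0): L: 1 → 3, ΔL = +2 — violated.
ΔJ = 0, ±1 (not J=0↔0): J: 3/2 → 5/2, ΔJ = +1 — satisfied.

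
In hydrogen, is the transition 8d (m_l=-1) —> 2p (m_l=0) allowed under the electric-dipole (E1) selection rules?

l: 2 → 1 (Δl = -1). Δl = ±1 passes.
Δm_l = 0 − (-1) = +1. E1 requires Δm_l = 0, ±1: passes.
All E1 selection rules are satisfied.

allowed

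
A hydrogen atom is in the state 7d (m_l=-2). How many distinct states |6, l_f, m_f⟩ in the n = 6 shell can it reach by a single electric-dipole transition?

4

E1 requires Δl = ±1, so l_f ∈ {1, 3}; with 0 ≤ l_f ≤ n_f−1 = 5, the allowed l_f values are {1, 3}.
For l_f = 1: m_f ∈ {m_i−1, m_i, m_i+1} ∩ [−1, 1] = {-1} → 1 state.
For l_f = 3: m_f ∈ {m_i−1, m_i, m_i+1} ∩ [−3, 3] = {-3, -2, -1} → 3 states.
Total: 4.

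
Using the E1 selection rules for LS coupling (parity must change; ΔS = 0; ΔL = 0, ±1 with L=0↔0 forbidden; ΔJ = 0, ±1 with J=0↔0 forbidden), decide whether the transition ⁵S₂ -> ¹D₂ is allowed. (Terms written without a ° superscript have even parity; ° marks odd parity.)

forbidden

Parity must change: even → even — violated.
ΔS = 0: S: 2 → 0 — violated.
ΔL = 0, ±1 (not L=0↔0): L: 0 → 2, ΔL = +2 — violated.
ΔJ = 0, ±1 (not J=0↔0): J: 2 → 2, ΔJ = +0 — satisfied.
Rule(s) violated: parity, ΔS, ΔL.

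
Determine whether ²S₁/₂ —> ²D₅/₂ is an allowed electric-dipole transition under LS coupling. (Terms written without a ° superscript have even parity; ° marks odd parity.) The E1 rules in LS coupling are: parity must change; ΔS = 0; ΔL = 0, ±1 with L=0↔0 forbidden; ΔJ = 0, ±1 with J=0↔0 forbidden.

ΔL = 0, ±1 (not L=0↔0): L: 0 → 2, ΔL = +2 — ✗.
ΔS = 0: S: 1/2 → 1/2 — ✓.
ΔJ = 0, ±1 (not J=0↔0): J: 1/2 → 5/2, ΔJ = +2 — ✗.
Parity must change: even → even — ✗.
Rule(s) violated: parity, ΔL, ΔJ.

forbidden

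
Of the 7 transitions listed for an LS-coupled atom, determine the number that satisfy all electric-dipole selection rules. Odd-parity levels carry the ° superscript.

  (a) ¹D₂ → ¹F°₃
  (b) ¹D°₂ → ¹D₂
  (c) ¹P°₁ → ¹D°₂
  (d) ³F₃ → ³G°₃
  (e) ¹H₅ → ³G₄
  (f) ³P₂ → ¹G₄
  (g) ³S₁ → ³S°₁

3

(a) allowed
(b) allowed
(c) forbidden (parity fails)
(d) allowed
(e) forbidden (parity, ΔS fail)
(f) forbidden (parity, ΔS, ΔL, ΔJ fail)
(g) forbidden (ΔL fails)
Total allowed: 3 of 7.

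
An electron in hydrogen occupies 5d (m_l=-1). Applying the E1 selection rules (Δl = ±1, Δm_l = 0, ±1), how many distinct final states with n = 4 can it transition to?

E1 requires Δl = ±1, so l_f ∈ {1, 3}; with 0 ≤ l_f ≤ n_f−1 = 3, the allowed l_f values are {1, 3}.
For l_f = 1: m_f ∈ {m_i−1, m_i, m_i+1} ∩ [−1, 1] = {-1, 0} → 2 states.
For l_f = 3: m_f ∈ {m_i−1, m_i, m_i+1} ∩ [−3, 3] = {-2, -1, 0} → 3 states.
Total: 5.

5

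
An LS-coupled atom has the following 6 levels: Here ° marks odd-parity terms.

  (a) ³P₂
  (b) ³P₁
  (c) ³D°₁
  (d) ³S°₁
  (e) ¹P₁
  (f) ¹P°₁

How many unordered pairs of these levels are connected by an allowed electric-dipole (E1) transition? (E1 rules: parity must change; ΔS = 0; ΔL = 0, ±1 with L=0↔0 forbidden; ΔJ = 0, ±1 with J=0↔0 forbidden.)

(a)–(b): forbidden (parity).
(a)–(c): allowed.
(a)–(d): allowed.
(a)–(e): forbidden (parity, ΔS).
(a)–(f): forbidden (ΔS).
(b)–(c): allowed.
(b)–(d): allowed.
(b)–(e): forbidden (parity, ΔS).
(b)–(f): forbidden (ΔS).
(c)–(d): forbidden (parity, ΔL).
(c)–(e): forbidden (ΔS).
(c)–(f): forbidden (parity, ΔS).
(d)–(e): forbidden (ΔS).
(d)–(f): forbidden (parity, ΔS).
(e)–(f): allowed.
Allowed pairs: 5 of 15.

5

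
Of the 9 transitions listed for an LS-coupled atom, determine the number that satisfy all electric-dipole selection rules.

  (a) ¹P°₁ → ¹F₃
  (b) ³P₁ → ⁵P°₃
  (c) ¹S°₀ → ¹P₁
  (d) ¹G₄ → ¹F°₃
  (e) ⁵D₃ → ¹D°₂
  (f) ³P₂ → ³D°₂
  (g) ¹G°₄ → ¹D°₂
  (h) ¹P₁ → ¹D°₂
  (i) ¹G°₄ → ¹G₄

5

(a) forbidden (ΔL, ΔJ fail)
(b) forbidden (ΔS, ΔJ fail)
(c) allowed
(d) allowed
(e) forbidden (ΔS fails)
(f) allowed
(g) forbidden (parity, ΔL, ΔJ fail)
(h) allowed
(i) allowed
Total allowed: 5 of 9.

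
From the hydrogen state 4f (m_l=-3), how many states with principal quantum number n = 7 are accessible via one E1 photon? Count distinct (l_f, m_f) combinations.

E1 requires Δl = ±1, so l_f ∈ {2, 4}; with 0 ≤ l_f ≤ n_f−1 = 6, the allowed l_f values are {2, 4}.
For l_f = 2: m_f ∈ {m_i−1, m_i, m_i+1} ∩ [−2, 2] = {-2} → 1 state.
For l_f = 4: m_f ∈ {m_i−1, m_i, m_i+1} ∩ [−4, 4] = {-4, -3, -2} → 3 states.
Total: 4.

4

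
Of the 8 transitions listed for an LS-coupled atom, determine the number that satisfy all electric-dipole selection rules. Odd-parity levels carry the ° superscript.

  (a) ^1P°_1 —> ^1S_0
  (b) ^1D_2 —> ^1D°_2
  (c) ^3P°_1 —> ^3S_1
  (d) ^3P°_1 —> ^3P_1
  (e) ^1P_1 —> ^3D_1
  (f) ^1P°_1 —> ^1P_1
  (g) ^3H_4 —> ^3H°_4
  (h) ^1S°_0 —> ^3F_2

(a) allowed
(b) allowed
(c) allowed
(d) allowed
(e) forbidden (parity, ΔS fail)
(f) allowed
(g) allowed
(h) forbidden (ΔS, ΔL, ΔJ fail)
Total allowed: 6 of 8.

6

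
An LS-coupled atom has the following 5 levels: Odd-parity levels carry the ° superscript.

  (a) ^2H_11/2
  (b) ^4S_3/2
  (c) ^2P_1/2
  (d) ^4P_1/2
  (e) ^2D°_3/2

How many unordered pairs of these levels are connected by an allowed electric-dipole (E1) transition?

(a)–(b): forbidden (parity, ΔS, ΔL, ΔJ).
(a)–(c): forbidden (parity, ΔL, ΔJ).
(a)–(d): forbidden (parity, ΔS, ΔL, ΔJ).
(a)–(e): forbidden (ΔL, ΔJ).
(b)–(c): forbidden (parity, ΔS).
(b)–(d): forbidden (parity).
(b)–(e): forbidden (ΔS, ΔL).
(c)–(d): forbidden (parity, ΔS).
(c)–(e): allowed.
(d)–(e): forbidden (ΔS).
Allowed pairs: 1 of 10.

1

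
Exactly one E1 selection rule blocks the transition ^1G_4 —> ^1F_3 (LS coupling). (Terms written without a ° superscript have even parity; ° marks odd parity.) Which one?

Initial level: S=0, L=4, J=4, parity even. Final level: S=0, L=3, J=3, parity even.
ΔJ = 0, ±1 (not J=0↔0): J: 4 → 3, ΔJ = -1 — ✓.
ΔL = 0, ±1 (not L=0↔0): L: 4 → 3, ΔL = -1 — ✓.
Parity must change: even → even — ✗.
ΔS = 0: S: 0 → 0 — ✓.

parity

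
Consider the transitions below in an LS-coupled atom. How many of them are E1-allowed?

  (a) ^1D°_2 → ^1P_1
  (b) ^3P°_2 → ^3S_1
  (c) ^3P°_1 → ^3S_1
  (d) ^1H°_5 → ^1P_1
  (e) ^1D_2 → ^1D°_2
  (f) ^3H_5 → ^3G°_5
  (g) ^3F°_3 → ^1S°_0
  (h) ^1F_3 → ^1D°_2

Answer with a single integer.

6

(a) allowed
(b) allowed
(c) allowed
(d) forbidden (ΔL, ΔJ fail)
(e) allowed
(f) allowed
(g) forbidden (parity, ΔS, ΔL, ΔJ fail)
(h) allowed
Total allowed: 6 of 8.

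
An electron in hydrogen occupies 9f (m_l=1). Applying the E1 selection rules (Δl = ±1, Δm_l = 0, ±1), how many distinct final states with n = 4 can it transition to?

3

E1 requires Δl = ±1, so l_f ∈ {2, 4}; with 0 ≤ l_f ≤ n_f−1 = 3, the allowed l_f values are {2}.
For l_f = 2: m_f ∈ {m_i−1, m_i, m_i+1} ∩ [−2, 2] = {0, 1, 2} → 3 states.
Total: 3.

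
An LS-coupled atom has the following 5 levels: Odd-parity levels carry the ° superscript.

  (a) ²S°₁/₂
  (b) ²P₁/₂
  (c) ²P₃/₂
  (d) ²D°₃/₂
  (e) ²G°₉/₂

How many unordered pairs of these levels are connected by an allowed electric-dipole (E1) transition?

(a)–(b): allowed.
(a)–(c): allowed.
(a)–(d): forbidden (parity, ΔL).
(a)–(e): forbidden (parity, ΔL, ΔJ).
(b)–(c): forbidden (parity).
(b)–(d): allowed.
(b)–(e): forbidden (ΔL, ΔJ).
(c)–(d): allowed.
(c)–(e): forbidden (ΔL, ΔJ).
(d)–(e): forbidden (parity, ΔL, ΔJ).
Allowed pairs: 4 of 10.

4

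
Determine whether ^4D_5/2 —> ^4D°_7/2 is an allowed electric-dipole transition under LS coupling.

Parity must change: even → odd — ✓.
ΔS = 0: S: 3/2 → 3/2 — ✓.
ΔL = 0, ±1 (not L=0↔0): L: 2 → 2, ΔL = +0 — ✓.
ΔJ = 0, ±1 (not J=0↔0): J: 5/2 → 7/2, ΔJ = +1 — ✓.
All four E1 rules are satisfied.

allowed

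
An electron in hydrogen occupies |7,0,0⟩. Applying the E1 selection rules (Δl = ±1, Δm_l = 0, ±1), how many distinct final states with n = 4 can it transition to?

3

E1 requires Δl = ±1, so l_f ∈ {-1, 1}; with 0 ≤ l_f ≤ n_f−1 = 3, the allowed l_f values are {1}.
For l_f = 1: m_f ∈ {m_i−1, m_i, m_i+1} ∩ [−1, 1] = {-1, 0, 1} → 3 states.
Total: 3.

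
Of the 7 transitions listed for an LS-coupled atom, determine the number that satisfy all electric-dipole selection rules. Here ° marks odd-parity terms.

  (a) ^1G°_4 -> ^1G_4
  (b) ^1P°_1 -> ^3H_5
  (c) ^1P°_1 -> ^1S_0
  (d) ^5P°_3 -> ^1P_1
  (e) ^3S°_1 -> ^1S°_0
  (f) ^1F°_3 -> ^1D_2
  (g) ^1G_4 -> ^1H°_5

(a) allowed
(b) forbidden (ΔS, ΔL, ΔJ fail)
(c) allowed
(d) forbidden (ΔS, ΔJ fail)
(e) forbidden (parity, ΔS, ΔL fail)
(f) allowed
(g) allowed
Total allowed: 4 of 7.

4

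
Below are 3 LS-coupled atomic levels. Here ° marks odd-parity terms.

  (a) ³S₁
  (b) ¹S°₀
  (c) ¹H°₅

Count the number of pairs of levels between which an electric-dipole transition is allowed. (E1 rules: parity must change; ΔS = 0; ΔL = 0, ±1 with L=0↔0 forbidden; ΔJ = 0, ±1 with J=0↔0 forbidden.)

(a)–(b): forbidden (ΔS, ΔL).
(a)–(c): forbidden (ΔS, ΔL, ΔJ).
(b)–(c): forbidden (parity, ΔL, ΔJ).
Allowed pairs: 0 of 3.

0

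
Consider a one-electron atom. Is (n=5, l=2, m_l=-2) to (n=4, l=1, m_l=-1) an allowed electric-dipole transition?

allowed

l: 2 → 1 (Δl = -1). Δl = ±1 ✓.
Δm_l = -1 − (-2) = +1. E1 requires Δm_l = 0, ±1: ✓.
All E1 selection rules are satisfied.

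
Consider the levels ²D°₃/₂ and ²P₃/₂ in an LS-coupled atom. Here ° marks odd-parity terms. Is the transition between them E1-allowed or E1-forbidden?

allowed

Parity must change: odd → even — satisfied.
ΔS = 0: S: 1/2 → 1/2 — satisfied.
ΔL = 0, ±1 (not L=0↔0): L: 2 → 1, ΔL = -1 — satisfied.
ΔJ = 0, ±1 (not J=0↔0): J: 3/2 → 3/2, ΔJ = +0 — satisfied.
All four E1 rules are satisfied.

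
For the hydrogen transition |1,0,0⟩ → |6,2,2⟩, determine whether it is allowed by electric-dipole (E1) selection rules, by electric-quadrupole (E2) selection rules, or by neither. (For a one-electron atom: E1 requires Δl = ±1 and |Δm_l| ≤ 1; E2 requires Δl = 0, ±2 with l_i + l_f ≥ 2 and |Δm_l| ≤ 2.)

Δl = 2 − 0 = +2; l_i + l_f = 2.
Δm_l = +2.
E1 (Δl = ±1, |Δm_l| ≤ 1): not satisfied.
E2 (Δl = 0,±2, l_i+l_f ≥ 2, |Δm_l| ≤ 2): satisfied.

E2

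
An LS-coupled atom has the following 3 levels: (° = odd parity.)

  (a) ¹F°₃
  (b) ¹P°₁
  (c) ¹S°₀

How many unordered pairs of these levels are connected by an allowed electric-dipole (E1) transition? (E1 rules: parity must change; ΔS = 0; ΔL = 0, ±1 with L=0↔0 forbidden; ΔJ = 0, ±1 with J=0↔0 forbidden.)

(a)–(b): forbidden (parity, ΔL, ΔJ).
(a)–(c): forbidden (parity, ΔL, ΔJ).
(b)–(c): forbidden (parity).
Allowed pairs: 0 of 3.

0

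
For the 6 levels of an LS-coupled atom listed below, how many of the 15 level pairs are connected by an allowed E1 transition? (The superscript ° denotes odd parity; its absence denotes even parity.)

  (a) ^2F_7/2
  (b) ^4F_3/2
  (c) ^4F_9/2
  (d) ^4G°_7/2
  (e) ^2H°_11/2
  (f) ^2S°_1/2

(a)–(b): forbidden (parity, ΔS, ΔJ).
(a)–(c): forbidden (parity, ΔS).
(a)–(d): forbidden (ΔS).
(a)–(e): forbidden (ΔL, ΔJ).
(a)–(f): forbidden (ΔL, ΔJ).
(b)–(c): forbidden (parity, ΔJ).
(b)–(d): forbidden (ΔJ).
(b)–(e): forbidden (ΔS, ΔL, ΔJ).
(b)–(f): forbidden (ΔS, ΔL).
(c)–(d): allowed.
(c)–(e): forbidden (ΔS, ΔL).
(c)–(f): forbidden (ΔS, ΔL, ΔJ).
(d)–(e): forbidden (parity, ΔS, ΔJ).
(d)–(f): forbidden (parity, ΔS, ΔL, ΔJ).
(e)–(f): forbidden (parity, ΔL, ΔJ).
Allowed pairs: 1 of 15.

1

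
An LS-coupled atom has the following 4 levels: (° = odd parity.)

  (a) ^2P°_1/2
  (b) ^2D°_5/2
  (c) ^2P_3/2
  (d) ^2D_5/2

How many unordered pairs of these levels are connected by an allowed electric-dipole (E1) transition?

3

(a)–(b): forbidden (parity, ΔJ).
(a)–(c): allowed.
(a)–(d): forbidden (ΔJ).
(b)–(c): allowed.
(b)–(d): allowed.
(c)–(d): forbidden (parity).
Allowed pairs: 3 of 6.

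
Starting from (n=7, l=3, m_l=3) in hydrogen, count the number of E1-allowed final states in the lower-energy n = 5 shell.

4

E1 requires Δl = ±1, so l_f ∈ {2, 4}; with 0 ≤ l_f ≤ n_f−1 = 4, the allowed l_f values are {2, 4}.
For l_f = 2: m_f ∈ {m_i−1, m_i, m_i+1} ∩ [−2, 2] = {2} → 1 state.
For l_f = 4: m_f ∈ {m_i−1, m_i, m_i+1} ∩ [−4, 4] = {2, 3, 4} → 3 states.
Total: 4.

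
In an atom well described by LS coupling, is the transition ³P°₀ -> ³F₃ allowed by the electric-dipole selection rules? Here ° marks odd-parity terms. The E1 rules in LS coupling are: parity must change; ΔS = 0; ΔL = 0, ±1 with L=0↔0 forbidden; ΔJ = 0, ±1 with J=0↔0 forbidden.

forbidden

Parity must change: odd → even — ✓.
ΔS = 0: S: 1 → 1 — ✓.
ΔJ = 0, ±1 (not J=0↔0): J: 0 → 3, ΔJ = +3 — ✗.
ΔL = 0, ±1 (not L=0↔0): L: 1 → 3, ΔL = +2 — ✗.
Rule(s) violated: ΔL, ΔJ.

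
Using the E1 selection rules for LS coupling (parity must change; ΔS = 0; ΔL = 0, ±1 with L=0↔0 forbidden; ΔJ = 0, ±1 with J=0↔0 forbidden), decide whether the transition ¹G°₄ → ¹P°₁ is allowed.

ΔL = 0, ±1 (not L=0↔0): L: 4 → 1, ΔL = -3 — fails.
Parity must change: odd → odd — fails.
ΔJ = 0, ±1 (not J=0↔0): J: 4 → 1, ΔJ = -3 — fails.
ΔS = 0: S: 0 → 0 — ok.
Rule(s) violated: parity, ΔL, ΔJ.

forbidden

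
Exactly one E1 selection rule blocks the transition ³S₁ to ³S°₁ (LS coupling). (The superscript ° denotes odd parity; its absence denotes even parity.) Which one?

Initial level: S=1, L=0, J=1, parity even. Final level: S=1, L=0, J=1, parity odd.
Parity must change: even → odd — passes.
ΔJ = 0, ±1 (not J=0↔0): J: 1 → 1, ΔJ = +0 — passes.
ΔL = 0, ±1 (not L=0↔0): L: 0 → 0, ΔL = +0 — fails.
ΔS = 0: S: 1 → 1 — passes.

the L=0 ↔ L=0 exclusion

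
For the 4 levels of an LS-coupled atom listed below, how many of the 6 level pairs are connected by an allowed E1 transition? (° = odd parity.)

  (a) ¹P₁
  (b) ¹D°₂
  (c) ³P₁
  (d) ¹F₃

(a)–(b): allowed.
(a)–(c): forbidden (parity, ΔS).
(a)–(d): forbidden (parity, ΔL, ΔJ).
(b)–(c): forbidden (ΔS).
(b)–(d): allowed.
(c)–(d): forbidden (parity, ΔS, ΔL, ΔJ).
Allowed pairs: 2 of 6.

2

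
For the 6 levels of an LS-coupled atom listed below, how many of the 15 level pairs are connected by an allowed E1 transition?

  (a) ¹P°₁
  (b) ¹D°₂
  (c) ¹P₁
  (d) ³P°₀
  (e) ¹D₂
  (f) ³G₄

(a)–(b): forbidden (parity).
(a)–(c): allowed.
(a)–(d): forbidden (parity, ΔS).
(a)–(e): allowed.
(a)–(f): forbidden (ΔS, ΔL, ΔJ).
(b)–(c): allowed.
(b)–(d): forbidden (parity, ΔS, ΔJ).
(b)–(e): allowed.
(b)–(f): forbidden (ΔS, ΔL, ΔJ).
(c)–(d): forbidden (ΔS).
(c)–(e): forbidden (parity).
(c)–(f): forbidden (parity, ΔS, ΔL, ΔJ).
(d)–(e): forbidden (ΔS, ΔJ).
(d)–(f): forbidden (ΔL, ΔJ).
(e)–(f): forbidden (parity, ΔS, ΔL, ΔJ).
Allowed pairs: 4 of 15.

4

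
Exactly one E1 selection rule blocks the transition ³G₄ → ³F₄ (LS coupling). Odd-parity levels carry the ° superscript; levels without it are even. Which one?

parity

Parity must change: even → even — fails.
ΔS = 0: S: 1 → 1 — passes.
ΔJ = 0, ±1 (not J=0↔0): J: 4 → 4, ΔJ = +0 — passes.
ΔL = 0, ±1 (not L=0↔0): L: 4 → 3, ΔL = -1 — passes.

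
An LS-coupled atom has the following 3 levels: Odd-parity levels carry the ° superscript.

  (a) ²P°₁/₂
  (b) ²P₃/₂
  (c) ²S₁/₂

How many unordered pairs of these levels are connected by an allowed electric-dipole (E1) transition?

(a)–(b): allowed.
(a)–(c): allowed.
(b)–(c): forbidden (parity).
Allowed pairs: 2 of 3.

2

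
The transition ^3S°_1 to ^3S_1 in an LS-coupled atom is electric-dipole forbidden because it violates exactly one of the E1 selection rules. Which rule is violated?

Reading off the term symbols: S 1→1, L 0→0, J 1→1, parity odd→even.
Parity must change: odd → even — satisfied.
ΔS = 0: S: 1 → 1 — satisfied.
ΔL = 0, ±1 (not L=0↔0): L: 0 → 0, ΔL = +0 — violated.
ΔJ = 0, ±1 (not J=0↔0): J: 1 → 1, ΔJ = +0 — satisfied.

the L=0 ↔ L=0 exclusion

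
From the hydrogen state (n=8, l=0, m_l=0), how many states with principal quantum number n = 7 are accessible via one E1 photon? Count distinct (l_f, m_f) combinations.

E1 requires Δl = ±1, so l_f ∈ {-1, 1}; with 0 ≤ l_f ≤ n_f−1 = 6, the allowed l_f values are {1}.
For l_f = 1: m_f ∈ {m_i−1, m_i, m_i+1} ∩ [−1, 1] = {-1, 0, 1} → 3 states.
Total: 3.

3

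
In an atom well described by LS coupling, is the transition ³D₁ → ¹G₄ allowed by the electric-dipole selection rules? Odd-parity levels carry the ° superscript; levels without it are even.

Initial level: S=1, L=2, J=1, parity even. Final level: S=0, L=4, J=4, parity even.
Parity must change: even → even — fails.
ΔS = 0: S: 1 → 0 — fails.
ΔL = 0, ±1 (not L=0↔0): L: 2 → 4, ΔL = +2 — fails.
ΔJ = 0, ±1 (not J=0↔0): J: 1 → 4, ΔJ = +3 — fails.
Rule(s) violated: parity, ΔS, ΔL, ΔJ.

forbidden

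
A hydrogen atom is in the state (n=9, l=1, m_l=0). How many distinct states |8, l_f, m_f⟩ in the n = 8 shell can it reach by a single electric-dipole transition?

4

E1 requires Δl = ±1, so l_f ∈ {0, 2}; with 0 ≤ l_f ≤ n_f−1 = 7, the allowed l_f values are {0, 2}.
For l_f = 0: m_f ∈ {m_i−1, m_i, m_i+1} ∩ [−0, 0] = {0} → 1 state.
For l_f = 2: m_f ∈ {m_i−1, m_i, m_i+1} ∩ [−2, 2] = {-1, 0, 1} → 3 states.
Total: 4.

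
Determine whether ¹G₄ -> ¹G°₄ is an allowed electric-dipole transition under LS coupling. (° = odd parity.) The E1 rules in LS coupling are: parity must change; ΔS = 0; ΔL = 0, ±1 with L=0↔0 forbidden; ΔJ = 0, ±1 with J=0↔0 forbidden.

allowed

Initial level: S=0, L=4, J=4, parity even. Final level: S=0, L=4, J=4, parity odd.
Parity must change: even → odd — satisfied.
ΔS = 0: S: 0 → 0 — satisfied.
ΔL = 0, ±1 (not L=0↔0): L: 4 → 4, ΔL = +0 — satisfied.
ΔJ = 0, ±1 (not J=0↔0): J: 4 → 4, ΔJ = +0 — satisfied.
All four E1 rules are satisfied.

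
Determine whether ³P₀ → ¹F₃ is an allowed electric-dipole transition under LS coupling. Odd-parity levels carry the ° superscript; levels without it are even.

forbidden

Initial level: S=1, L=1, J=0, parity even. Final level: S=0, L=3, J=3, parity even.
Parity must change: even → even — fails.
ΔS = 0: S: 1 → 0 — fails.
ΔL = 0, ±1 (not L=0↔0): L: 1 → 3, ΔL = +2 — fails.
ΔJ = 0, ±1 (not J=0↔0): J: 0 → 3, ΔJ = +3 — fails.
Rule(s) violated: parity, ΔS, ΔL, ΔJ.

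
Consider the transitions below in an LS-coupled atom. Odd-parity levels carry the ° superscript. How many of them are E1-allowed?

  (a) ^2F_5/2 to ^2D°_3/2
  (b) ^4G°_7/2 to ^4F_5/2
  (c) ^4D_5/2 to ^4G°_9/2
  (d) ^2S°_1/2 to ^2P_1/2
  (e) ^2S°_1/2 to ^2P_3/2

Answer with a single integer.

4

(a) allowed
(b) allowed
(c) forbidden (ΔL, ΔJ fail)
(d) allowed
(e) allowed
Total allowed: 4 of 5.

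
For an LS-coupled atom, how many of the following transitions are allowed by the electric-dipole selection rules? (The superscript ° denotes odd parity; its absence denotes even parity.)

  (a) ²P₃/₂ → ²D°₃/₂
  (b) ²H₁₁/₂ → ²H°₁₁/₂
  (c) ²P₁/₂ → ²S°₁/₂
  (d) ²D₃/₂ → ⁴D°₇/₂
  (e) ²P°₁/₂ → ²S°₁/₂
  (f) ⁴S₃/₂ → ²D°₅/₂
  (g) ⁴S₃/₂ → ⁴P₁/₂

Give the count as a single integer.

3

(a) allowed
(b) allowed
(c) allowed
(d) forbidden (ΔS, ΔJ fail)
(e) forbidden (parity fails)
(f) forbidden (ΔS, ΔL fail)
(g) forbidden (parity fails)
Total allowed: 3 of 7.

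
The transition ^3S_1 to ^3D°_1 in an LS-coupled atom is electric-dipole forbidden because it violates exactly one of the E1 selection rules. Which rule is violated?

the ΔL = 0, ±1 rule

ΔS = 0: S: 1 → 1 — ok.
ΔL = 0, ±1 (not L=0↔0): L: 0 → 2, ΔL = +2 — fails.
Parity must change: even → odd — ok.
ΔJ = 0, ±1 (not J=0↔0): J: 1 → 1, ΔJ = +0 — ok.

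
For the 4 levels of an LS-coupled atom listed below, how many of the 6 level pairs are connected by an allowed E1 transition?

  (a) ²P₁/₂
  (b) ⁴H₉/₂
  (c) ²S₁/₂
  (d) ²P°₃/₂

2

(a)–(b): forbidden (parity, ΔS, ΔL, ΔJ).
(a)–(c): forbidden (parity).
(a)–(d): allowed.
(b)–(c): forbidden (parity, ΔS, ΔL, ΔJ).
(b)–(d): forbidden (ΔS, ΔL, ΔJ).
(c)–(d): allowed.
Allowed pairs: 2 of 6.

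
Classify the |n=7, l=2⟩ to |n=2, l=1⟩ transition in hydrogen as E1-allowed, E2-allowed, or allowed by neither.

E1

Δl = 1 − 2 = -1; l_i + l_f = 3.
E1 (Δl = ±1): satisfied.
E2 (Δl = 0,±2, l_i+l_f ≥ 2): not satisfied.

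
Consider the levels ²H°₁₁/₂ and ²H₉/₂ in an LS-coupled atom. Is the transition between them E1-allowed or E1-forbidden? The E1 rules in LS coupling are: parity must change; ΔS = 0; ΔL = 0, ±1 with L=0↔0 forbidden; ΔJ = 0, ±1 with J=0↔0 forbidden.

allowed

Initial level: S=1/2, L=5, J=11/2, parity odd. Final level: S=1/2, L=5, J=9/2, parity even.
ΔL = 0, ±1 (not L=0↔0): L: 5 → 5, ΔL = +0 — ✓.
ΔJ = 0, ±1 (not J=0↔0): J: 11/2 → 9/2, ΔJ = -1 — ✓.
ΔS = 0: S: 1/2 → 1/2 — ✓.
Parity must change: odd → even — ✓.
All four E1 rules are satisfied.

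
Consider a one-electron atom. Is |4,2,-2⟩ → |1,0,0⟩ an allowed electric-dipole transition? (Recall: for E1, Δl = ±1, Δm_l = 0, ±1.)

forbidden

Initial l = 2, final l = 0, so Δl = -2. E1 requires Δl = ±1: ✗.
Δm_l = 0 − (-2) = +2. E1 requires Δm_l = 0, ±1: ✗.
The transition is electric-dipole forbidden.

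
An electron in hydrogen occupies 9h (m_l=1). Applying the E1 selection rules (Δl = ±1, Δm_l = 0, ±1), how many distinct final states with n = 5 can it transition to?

E1 requires Δl = ±1, so l_f ∈ {4, 6}; with 0 ≤ l_f ≤ n_f−1 = 4, the allowed l_f values are {4}.
For l_f = 4: m_f ∈ {m_i−1, m_i, m_i+1} ∩ [−4, 4] = {0, 1, 2} → 3 states.
Total: 3.

3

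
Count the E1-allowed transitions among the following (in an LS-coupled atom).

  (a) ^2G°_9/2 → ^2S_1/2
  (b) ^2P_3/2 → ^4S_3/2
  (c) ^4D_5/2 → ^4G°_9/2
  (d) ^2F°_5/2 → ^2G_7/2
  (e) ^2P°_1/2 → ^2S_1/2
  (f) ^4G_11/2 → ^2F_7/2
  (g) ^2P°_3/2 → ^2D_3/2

(a) forbidden (ΔL, ΔJ fail)
(b) forbidden (parity, ΔS fail)
(c) forbidden (ΔL, ΔJ fail)
(d) allowed
(e) allowed
(f) forbidden (parity, ΔS, ΔJ fail)
(g) allowed
Total allowed: 3 of 7.

3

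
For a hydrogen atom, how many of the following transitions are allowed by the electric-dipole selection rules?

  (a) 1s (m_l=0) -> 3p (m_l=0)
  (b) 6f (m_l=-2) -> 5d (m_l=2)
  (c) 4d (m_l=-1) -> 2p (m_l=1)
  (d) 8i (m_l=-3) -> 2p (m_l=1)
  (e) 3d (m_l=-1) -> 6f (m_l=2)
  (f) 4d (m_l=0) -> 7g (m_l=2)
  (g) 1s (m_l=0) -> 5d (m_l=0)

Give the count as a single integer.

1

(a) allowed
(b) forbidden — Δm_l = +4 (E1 requires Δm_l = 0, ±1)
(c) forbidden — Δm_l = +2 (E1 requires Δm_l = 0, ±1)
(d) forbidden — Δl = -5 (E1 requires Δl = ±1); Δm_l = +4 (E1 requires Δm_l = 0, ±1)
(e) forbidden — Δm_l = +3 (E1 requires Δm_l = 0, ±1)
(f) forbidden — Δl = +2 (E1 requires Δl = ±1); Δm_l = +2 (E1 requires Δm_l = 0, ±1)
(g) forbidden — Δl = +2 (E1 requires Δl = ±1)
Total allowed: 1 of 7.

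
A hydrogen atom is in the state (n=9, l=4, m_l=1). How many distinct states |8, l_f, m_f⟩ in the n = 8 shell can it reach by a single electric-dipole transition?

E1 requires Δl = ±1, so l_f ∈ {3, 5}; with 0 ≤ l_f ≤ n_f−1 = 7, the allowed l_f values are {3, 5}.
For l_f = 3: m_f ∈ {m_i−1, m_i, m_i+1} ∩ [−3, 3] = {0, 1, 2} → 3 states.
For l_f = 5: m_f ∈ {m_i−1, m_i, m_i+1} ∩ [−5, 5] = {0, 1, 2} → 3 states.
Total: 6.

6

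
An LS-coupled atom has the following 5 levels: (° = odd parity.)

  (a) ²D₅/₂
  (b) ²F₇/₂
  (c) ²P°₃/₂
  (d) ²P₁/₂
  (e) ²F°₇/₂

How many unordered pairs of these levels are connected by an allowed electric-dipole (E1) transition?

4

(a)–(b): forbidden (parity).
(a)–(c): allowed.
(a)–(d): forbidden (parity, ΔJ).
(a)–(e): allowed.
(b)–(c): forbidden (ΔL, ΔJ).
(b)–(d): forbidden (parity, ΔL, ΔJ).
(b)–(e): allowed.
(c)–(d): allowed.
(c)–(e): forbidden (parity, ΔL, ΔJ).
(d)–(e): forbidden (ΔL, ΔJ).
Allowed pairs: 4 of 10.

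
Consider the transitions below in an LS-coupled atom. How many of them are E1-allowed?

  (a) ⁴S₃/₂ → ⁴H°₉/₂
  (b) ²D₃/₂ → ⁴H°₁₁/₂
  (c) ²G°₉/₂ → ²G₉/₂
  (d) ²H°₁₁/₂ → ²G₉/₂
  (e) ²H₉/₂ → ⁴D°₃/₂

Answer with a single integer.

(a) forbidden (ΔL, ΔJ fail)
(b) forbidden (ΔS, ΔL, ΔJ fail)
(c) allowed
(d) allowed
(e) forbidden (ΔS, ΔL, ΔJ fail)
Total allowed: 2 of 5.

2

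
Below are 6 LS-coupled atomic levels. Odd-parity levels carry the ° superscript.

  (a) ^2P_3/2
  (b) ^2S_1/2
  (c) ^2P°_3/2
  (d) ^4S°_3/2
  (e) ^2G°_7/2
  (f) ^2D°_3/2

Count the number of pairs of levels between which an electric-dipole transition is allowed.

3

(a)–(b): forbidden (parity).
(a)–(c): allowed.
(a)–(d): forbidden (ΔS).
(a)–(e): forbidden (ΔL, ΔJ).
(a)–(f): allowed.
(b)–(c): allowed.
(b)–(d): forbidden (ΔS, ΔL).
(b)–(e): forbidden (ΔL, ΔJ).
(b)–(f): forbidden (ΔL).
(c)–(d): forbidden (parity, ΔS).
(c)–(e): forbidden (parity, ΔL, ΔJ).
(c)–(f): forbidden (parity).
(d)–(e): forbidden (parity, ΔS, ΔL, ΔJ).
(d)–(f): forbidden (parity, ΔS, ΔL).
(e)–(f): forbidden (parity, ΔL, ΔJ).
Allowed pairs: 3 of 15.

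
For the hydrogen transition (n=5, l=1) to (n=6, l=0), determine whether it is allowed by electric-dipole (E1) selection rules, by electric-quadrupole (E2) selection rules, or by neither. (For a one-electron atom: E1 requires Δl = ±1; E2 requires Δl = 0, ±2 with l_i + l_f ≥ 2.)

E1

Δl = 0 − 1 = -1; l_i + l_f = 1.
E1 (Δl = ±1): satisfied.
E2 (Δl = 0,±2, l_i+l_f ≥ 2): not satisfied.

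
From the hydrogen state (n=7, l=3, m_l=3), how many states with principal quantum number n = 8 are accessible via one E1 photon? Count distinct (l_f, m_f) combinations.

E1 requires Δl = ±1, so l_f ∈ {2, 4}; with 0 ≤ l_f ≤ n_f−1 = 7, the allowed l_f values are {2, 4}.
For l_f = 2: m_f ∈ {m_i−1, m_i, m_i+1} ∩ [−2, 2] = {2} → 1 state.
For l_f = 4: m_f ∈ {m_i−1, m_i, m_i+1} ∩ [−4, 4] = {2, 3, 4} → 3 states.
Total: 4.

4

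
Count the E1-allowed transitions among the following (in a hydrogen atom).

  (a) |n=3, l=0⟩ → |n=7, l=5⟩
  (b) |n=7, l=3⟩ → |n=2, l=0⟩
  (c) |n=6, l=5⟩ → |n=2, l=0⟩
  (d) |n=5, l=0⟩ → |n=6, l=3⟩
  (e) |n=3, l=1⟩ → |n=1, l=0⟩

1

(a) forbidden — Δl = +5 (E1 requires Δl = ±1)
(b) forbidden — Δl = -3 (E1 requires Δl = ±1)
(c) forbidden — Δl = -5 (E1 requires Δl = ±1)
(d) forbidden — Δl = +3 (E1 requires Δl = ±1)
(e) allowed
Total allowed: 1 of 5.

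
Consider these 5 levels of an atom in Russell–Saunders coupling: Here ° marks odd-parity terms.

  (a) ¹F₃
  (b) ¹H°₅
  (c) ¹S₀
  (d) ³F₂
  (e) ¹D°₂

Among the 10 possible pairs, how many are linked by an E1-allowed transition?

1

(a)–(b): forbidden (ΔL, ΔJ).
(a)–(c): forbidden (parity, ΔL, ΔJ).
(a)–(d): forbidden (parity, ΔS).
(a)–(e): allowed.
(b)–(c): forbidden (ΔL, ΔJ).
(b)–(d): forbidden (ΔS, ΔL, ΔJ).
(b)–(e): forbidden (parity, ΔL, ΔJ).
(c)–(d): forbidden (parity, ΔS, ΔL, ΔJ).
(c)–(e): forbidden (ΔL, ΔJ).
(d)–(e): forbidden (ΔS).
Allowed pairs: 1 of 10.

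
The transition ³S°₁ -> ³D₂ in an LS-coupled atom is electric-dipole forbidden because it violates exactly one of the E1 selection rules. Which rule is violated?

Parity must change: odd → even — satisfied.
ΔJ = 0, ±1 (not J=0↔0): J: 1 → 2, ΔJ = +1 — satisfied.
ΔL = 0, ±1 (not L=0↔0): L: 0 → 2, ΔL = +2 — violated.
ΔS = 0: S: 1 → 1 — satisfied.

the ΔL = 0, ±1 rule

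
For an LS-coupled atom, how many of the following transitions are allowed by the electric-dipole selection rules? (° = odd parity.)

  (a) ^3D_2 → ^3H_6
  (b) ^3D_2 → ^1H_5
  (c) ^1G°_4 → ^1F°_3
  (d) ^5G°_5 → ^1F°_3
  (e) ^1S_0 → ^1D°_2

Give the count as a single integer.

0

(a) forbidden (parity, ΔL, ΔJ fail)
(b) forbidden (parity, ΔS, ΔL, ΔJ fail)
(c) forbidden (parity fails)
(d) forbidden (parity, ΔS, ΔJ fail)
(e) forbidden (ΔL, ΔJ fail)
Total allowed: 0 of 5.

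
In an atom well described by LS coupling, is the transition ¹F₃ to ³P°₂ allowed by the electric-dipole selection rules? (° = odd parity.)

Parity must change: even → odd — satisfied.
ΔS = 0: S: 0 → 1 — violated.
ΔL = 0, ±1 (not L=0↔0): L: 3 → 1, ΔL = -2 — violated.
ΔJ = 0, ±1 (not J=0↔0): J: 3 → 2, ΔJ = -1 — satisfied.
Rule(s) violated: ΔS, ΔL.

forbidden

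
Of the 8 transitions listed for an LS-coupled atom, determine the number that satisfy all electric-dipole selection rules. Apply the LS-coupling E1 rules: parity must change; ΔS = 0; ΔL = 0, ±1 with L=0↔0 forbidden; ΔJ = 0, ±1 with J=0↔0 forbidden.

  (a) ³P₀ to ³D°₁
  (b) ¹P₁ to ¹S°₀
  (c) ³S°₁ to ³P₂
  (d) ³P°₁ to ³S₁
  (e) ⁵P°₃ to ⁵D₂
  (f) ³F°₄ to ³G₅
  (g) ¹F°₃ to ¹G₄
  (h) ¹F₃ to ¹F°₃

(a) allowed
(b) allowed
(c) allowed
(d) allowed
(e) allowed
(f) allowed
(g) allowed
(h) allowed
Total allowed: 8 of 8.

8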